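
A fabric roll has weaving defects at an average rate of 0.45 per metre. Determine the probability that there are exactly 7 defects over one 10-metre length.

0.0824

Over the interval, μ = 0.45 × 10 = 4.5 (a 10-metre length = 10 metres).
P(N = 7) = e^(−μ) μ^7/7! = e^(−4.5) · 4.5^7/5040 ≈ 0.0824.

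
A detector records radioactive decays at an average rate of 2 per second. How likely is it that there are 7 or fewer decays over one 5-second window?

Over the interval, μ = 2 × 5 = 10 (a 5-second window = 5 seconds).
P(N ≤ 7) = Σ_{j=0}^{7} e^(−μ) μ^j/j! ≈ 0.2202.

0.2202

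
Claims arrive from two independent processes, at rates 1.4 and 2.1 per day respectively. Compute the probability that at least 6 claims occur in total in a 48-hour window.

0.6993

Independent Poisson processes superpose: combined rate λ = 1.4 + 2.1 = 3.5 per day.
Over the interval, μ = 3.5 × 2 = 7 (a 48-hour window = 2 days).
P(N ≥ 6) = 1 − P(N ≤ 5) ≈ 0.6993.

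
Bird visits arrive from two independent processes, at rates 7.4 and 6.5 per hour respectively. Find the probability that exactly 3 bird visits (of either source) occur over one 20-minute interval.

0.1612

Independent Poisson processes superpose: combined rate λ = 7.4 + 6.5 = 13.9 per hour.
Over the interval, μ = 13.9 × 1/3 ≈ 4.63333 (a 20-minute interval = 1/3 hours).
P(N = 3) = e^(−4.63333) · 4.63333^3/3! ≈ 0.1612.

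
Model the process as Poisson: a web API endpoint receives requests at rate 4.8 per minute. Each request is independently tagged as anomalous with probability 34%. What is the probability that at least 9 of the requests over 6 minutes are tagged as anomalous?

0.6433

Thinning: the requests that are tagged as anomalous themselves form a Poisson process with rate 0.34 × 4.8 = 1.632 per minute.
Over the interval, μ = 1.632 × 6 = 9.792 (6 minutes).
P(N ≥ 9) = 1 − P(N ≤ 8) ≈ 0.6433.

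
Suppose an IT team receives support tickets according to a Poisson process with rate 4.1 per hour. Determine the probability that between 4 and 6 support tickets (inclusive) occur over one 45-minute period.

Over the interval, μ = 4.1 × 0.75 = 3.075 (a 45-minute period = 0.75 hours).
P(4 ≤ N ≤ 6) = Σ_{j=4}^{6} e^(−3.075) · 3.075^j/j! ≈ 0.3321.

0.3321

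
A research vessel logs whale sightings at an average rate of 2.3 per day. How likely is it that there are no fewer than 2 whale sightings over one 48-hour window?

0.9437

Over the interval, μ = 2.3 × 2 = 4.6 (a 48-hour window = 2 days).
P(N ≥ 2) = 1 − P(N ≤ 1) = 1 − Σ_{j=0}^{1} e^(−μ) μ^j/j! ≈ 0.9437.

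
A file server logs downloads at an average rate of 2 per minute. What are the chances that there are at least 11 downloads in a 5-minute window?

Over the interval, μ = 2 × 5 = 10 (a 5-minute window = 5 minutes).
P(N ≥ 11) = 1 − P(N ≤ 10) = 1 − Σ_{j=0}^{10} e^(−μ) μ^j/j! ≈ 0.4170.

0.4170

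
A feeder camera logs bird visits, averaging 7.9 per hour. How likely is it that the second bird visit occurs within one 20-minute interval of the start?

0.7390

Over the interval, μ = 7.9 × 1/3 ≈ 2.63333 (a 20-minute interval = 1/3 hours).
The second arrival falls in the interval iff at least 2 events occur there: P(S_2 ≤ t) = P(N ≥ 2) = 1 − P(N ≤ 1) ≈ 0.7390.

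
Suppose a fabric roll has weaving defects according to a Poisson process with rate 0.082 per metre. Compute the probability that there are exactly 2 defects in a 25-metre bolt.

Over the interval, μ = 0.082 × 25 = 2.05 (a 25-metre bolt = 25 metres).
P(N = 2) = e^(−μ) μ^2/2! = e^(−2.05) · 2.05^2/2 ≈ 0.2705.

0.2705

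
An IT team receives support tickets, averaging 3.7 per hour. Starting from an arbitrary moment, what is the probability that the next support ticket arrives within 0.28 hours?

Inter-arrival times are exponential with rate λ = 3.7 per hour.
P(T ≤ 0.28) = 1 − e^(−λt) = 1 − e^(−3.7 × 0.28) = 1 − e^(−1.036) ≈ 0.6451.

0.6451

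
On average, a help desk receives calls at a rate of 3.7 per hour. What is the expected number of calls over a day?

E[N] = λt = 3.7 × 24 = 88.8 (a day = 24 hours).

88.8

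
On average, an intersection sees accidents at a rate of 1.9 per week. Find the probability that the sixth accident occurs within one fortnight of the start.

0.1844

Over the interval, μ = 1.9 × 2 = 3.8 (a fortnight = 2 weeks).
The sixth arrival falls in the interval iff at least 6 events occur there: P(S_6 ≤ t) = P(N ≥ 6) = 1 − P(N ≤ 5) ≈ 0.1844.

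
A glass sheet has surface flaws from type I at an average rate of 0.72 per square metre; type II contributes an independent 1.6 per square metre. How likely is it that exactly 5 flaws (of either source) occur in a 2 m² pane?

Independent Poisson processes superpose: combined rate λ = 0.72 + 1.6 = 2.32 per square metre.
Over the interval, μ = 2.32 × 2 = 4.64 (a 2 m² pane = 2 square metres).
P(N = 5) = e^(−4.64) · 4.64^5/5! ≈ 0.1731.

0.1731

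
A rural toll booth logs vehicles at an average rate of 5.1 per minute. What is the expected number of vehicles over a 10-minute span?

51

E[N] = λt = 5.1 × 10 = 51 (a 10-minute span = 10 minutes).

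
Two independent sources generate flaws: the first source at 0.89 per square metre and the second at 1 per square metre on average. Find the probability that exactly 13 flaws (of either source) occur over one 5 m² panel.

0.0606

Independent Poisson processes superpose: combined rate λ = 0.89 + 1 = 1.89 per square metre.
Over the interval, μ = 1.89 × 5 = 9.45 (a 5 m² panel = 5 square metres).
P(N = 13) = e^(−9.45) · 9.45^13/13! ≈ 0.0606.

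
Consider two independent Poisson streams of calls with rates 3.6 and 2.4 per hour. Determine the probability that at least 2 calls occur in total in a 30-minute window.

Independent Poisson processes superpose: combined rate λ = 3.6 + 2.4 = 6 per hour.
Over the interval, μ = 6 × 0.5 = 3 (a 30-minute window = 0.5 hours).
P(N ≥ 2) = 1 − P(N ≤ 1) ≈ 0.8009.

0.8009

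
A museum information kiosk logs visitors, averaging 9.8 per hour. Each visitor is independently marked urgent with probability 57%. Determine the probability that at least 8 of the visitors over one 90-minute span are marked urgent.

Thinning: the visitors that are marked urgent themselves form a Poisson process with rate 0.57 × 9.8 = 5.586 per hour.
Over the interval, μ = 5.586 × 1.5 = 8.379 (a 90-minute span = 1.5 hours).
P(N ≥ 8) = 1 − P(N ≤ 7) ≈ 0.5986.

0.5986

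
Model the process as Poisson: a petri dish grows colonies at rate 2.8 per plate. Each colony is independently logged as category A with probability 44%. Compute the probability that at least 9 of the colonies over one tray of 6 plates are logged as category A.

0.3233

Thinning: the colonies that are logged as category A themselves form a Poisson process with rate 0.44 × 2.8 = 1.232 per plate.
Over the interval, μ = 1.232 × 6 = 7.392 (a tray of 6 plates = 6 plates).
P(N ≥ 9) = 1 − P(N ≤ 8) ≈ 0.3233.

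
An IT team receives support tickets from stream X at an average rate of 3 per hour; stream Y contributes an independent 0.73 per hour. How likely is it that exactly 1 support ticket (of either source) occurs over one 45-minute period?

Independent Poisson processes superpose: combined rate λ = 3 + 0.73 = 3.73 per hour.
Over the interval, μ = 3.73 × 0.75 = 2.7975 (a 45-minute period = 0.75 hours).
P(N = 1) = e^(−2.7975) · 2.7975^1/1! ≈ 0.1705.

0.1705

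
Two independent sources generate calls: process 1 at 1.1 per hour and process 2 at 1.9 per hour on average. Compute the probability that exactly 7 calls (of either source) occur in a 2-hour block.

Independent Poisson processes superpose: combined rate λ = 1.1 + 1.9 = 3 per hour.
Over the interval, μ = 3 × 2 = 6 (a 2-hour block = 2 hours).
P(N = 7) = e^(−6) · 6^7/7! ≈ 0.1377.

0.1377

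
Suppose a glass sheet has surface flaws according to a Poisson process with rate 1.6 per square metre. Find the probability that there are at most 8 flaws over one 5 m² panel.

Over the interval, μ = 1.6 × 5 = 8 (a 5 m² panel = 5 square metres).
P(N ≤ 8) = Σ_{j=0}^{8} e^(−μ) μ^j/j! ≈ 0.5925.

0.5925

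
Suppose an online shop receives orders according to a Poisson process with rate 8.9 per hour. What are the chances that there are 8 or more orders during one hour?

0.6643

With mean μ = 8.9 per hour,
P(N ≥ 8) = 1 − P(N ≤ 7) = 1 − Σ_{j=0}^{7} e^(−μ) μ^j/j! ≈ 0.6643.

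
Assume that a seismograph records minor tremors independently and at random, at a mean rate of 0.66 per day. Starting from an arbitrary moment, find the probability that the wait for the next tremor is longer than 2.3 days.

0.2191

The wait for the next event is exponential with rate λ = 0.66 per day.
P(T > 2.3) = e^(−λt) = e^(−0.66 × 2.3) = e^(−1.518) ≈ 0.2191.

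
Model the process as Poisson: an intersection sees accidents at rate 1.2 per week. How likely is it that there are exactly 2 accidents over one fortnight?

0.2613

Over the interval, μ = 1.2 × 2 = 2.4 (a fortnight = 2 weeks).
P(N = 2) = e^(−μ) μ^2/2! = e^(−2.4) · 2.4^2/2 ≈ 0.2613.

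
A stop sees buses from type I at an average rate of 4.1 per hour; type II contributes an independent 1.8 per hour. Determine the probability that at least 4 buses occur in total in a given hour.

0.8396

Independent Poisson processes superpose: combined rate λ = 4.1 + 1.8 = 5.9 per hour.
So μ = 5.9.
P(N ≥ 4) = 1 − P(N ≤ 3) ≈ 0.8396.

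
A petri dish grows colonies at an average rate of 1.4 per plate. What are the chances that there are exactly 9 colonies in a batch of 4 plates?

0.0552

Over the interval, μ = 1.4 × 4 = 5.6 (a batch of 4 plates = 4 plates).
P(N = 9) = e^(−μ) μ^9/9! = e^(−5.6) · 5.6^9/362880 ≈ 0.0552.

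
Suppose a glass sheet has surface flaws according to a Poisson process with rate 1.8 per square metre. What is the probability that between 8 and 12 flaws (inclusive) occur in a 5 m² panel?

Over the interval, μ = 1.8 × 5 = 9 (a 5 m² panel = 5 square metres).
P(8 ≤ N ≤ 12) = Σ_{j=8}^{12} e^(−9) · 9^j/j! ≈ 0.5519.

0.5519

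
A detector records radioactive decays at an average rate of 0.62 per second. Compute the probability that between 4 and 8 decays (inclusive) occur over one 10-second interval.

0.6917

Over the interval, μ = 0.62 × 10 = 6.2 (a 10-second interval = 10 seconds).
P(4 ≤ N ≤ 8) = Σ_{j=4}^{8} e^(−6.2) · 6.2^j/j! ≈ 0.6917.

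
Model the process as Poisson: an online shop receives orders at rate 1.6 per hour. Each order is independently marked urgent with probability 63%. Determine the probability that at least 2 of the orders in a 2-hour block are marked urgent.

0.5983

Thinning: the orders that are marked urgent themselves form a Poisson process with rate 0.63 × 1.6 = 1.008 per hour.
Over the interval, μ = 1.008 × 2 = 2.016 (a 2-hour block = 2 hours).
P(N ≥ 2) = 1 − P(N ≤ 1) ≈ 0.5983.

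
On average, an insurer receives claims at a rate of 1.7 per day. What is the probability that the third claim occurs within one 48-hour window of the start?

Over the interval, μ = 1.7 × 2 = 3.4 (a 48-hour window = 2 days).
The third arrival falls in the interval iff at least 3 events occur there: P(S_3 ≤ t) = P(N ≥ 3) = 1 − P(N ≤ 2) ≈ 0.6603.

0.6603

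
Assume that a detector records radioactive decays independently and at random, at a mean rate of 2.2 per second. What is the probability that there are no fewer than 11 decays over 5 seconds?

0.5401

Over the interval, μ = 2.2 × 5 = 11 (5 seconds).
P(N ≥ 11) = 1 − P(N ≤ 10) = 1 − Σ_{j=0}^{10} e^(−μ) μ^j/j! ≈ 0.5401.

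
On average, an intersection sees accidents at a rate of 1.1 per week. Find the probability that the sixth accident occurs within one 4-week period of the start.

Over the interval, μ = 1.1 × 4 = 4.4 (a 4-week period = 4 weeks).
The sixth arrival falls in the interval iff at least 6 events occur there: P(S_6 ≤ t) = P(N ≥ 6) = 1 − P(N ≤ 5) ≈ 0.2801.

0.2801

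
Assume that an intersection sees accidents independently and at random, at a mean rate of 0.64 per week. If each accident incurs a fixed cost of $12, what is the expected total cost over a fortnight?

$15.36

E[N] = 0.64 × 2 = 1.28 (a fortnight = 2 weeks); E[cost] = 1.28 × $12 = $15.36.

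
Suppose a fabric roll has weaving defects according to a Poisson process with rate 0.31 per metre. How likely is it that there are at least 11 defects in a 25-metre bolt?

Over the interval, μ = 0.31 × 25 = 7.75 (a 25-metre bolt = 25 metres).
P(N ≥ 11) = 1 − P(N ≤ 10) = 1 − Σ_{j=0}^{10} e^(−μ) μ^j/j! ≈ 0.1601.

0.1601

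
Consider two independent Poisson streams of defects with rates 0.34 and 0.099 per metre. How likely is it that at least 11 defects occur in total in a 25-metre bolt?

0.5371

Independent Poisson processes superpose: combined rate λ = 0.34 + 0.099 = 0.439 per metre.
Over the interval, μ = 0.439 × 25 = 10.975 (a 25-metre bolt = 25 metres).
P(N ≥ 11) = 1 − P(N ≤ 10) ≈ 0.5371.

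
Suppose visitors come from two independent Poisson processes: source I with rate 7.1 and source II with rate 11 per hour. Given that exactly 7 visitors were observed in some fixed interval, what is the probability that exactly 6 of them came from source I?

0.0155

Given the total, each event is independently from source I with probability p = λ_I/(λ_I+λ_II) = 7.1/18.1 ≈ 0.3923.
So K ~ Binomial(7, 7.1/18.1): P(K = 6) = C(7,6) · (7.1/18.1)^6 · (11/18.1)^1 ≈ 0.0155.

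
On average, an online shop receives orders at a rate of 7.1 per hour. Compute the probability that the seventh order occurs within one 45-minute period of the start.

0.2867

Over the interval, μ = 7.1 × 0.75 = 5.325 (a 45-minute period = 0.75 hours).
The seventh arrival falls in the interval iff at least 7 events occur there: P(S_7 ≤ t) = P(N ≥ 7) = 1 − P(N ≤ 6) ≈ 0.2867.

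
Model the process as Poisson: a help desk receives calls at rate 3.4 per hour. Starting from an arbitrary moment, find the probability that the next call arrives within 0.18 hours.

Inter-arrival times are exponential with rate λ = 3.4 per hour.
P(T ≤ 0.18) = 1 − e^(−λt) = 1 − e^(−3.4 × 0.18) = 1 − e^(−0.612) ≈ 0.4577.

0.4577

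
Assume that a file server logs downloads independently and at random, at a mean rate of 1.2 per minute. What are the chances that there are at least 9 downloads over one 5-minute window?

Over the interval, μ = 1.2 × 5 = 6 (a 5-minute window = 5 minutes).
P(N ≥ 9) = 1 − P(N ≤ 8) = 1 − Σ_{j=0}^{8} e^(−μ) μ^j/j! ≈ 0.1528.

0.1528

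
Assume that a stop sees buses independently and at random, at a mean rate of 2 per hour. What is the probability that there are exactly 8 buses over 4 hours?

Over the interval, μ = 2 × 4 = 8 (4 hours).
P(N = 8) = e^(−μ) μ^8/8! = e^(−8) · 8^8/40320 ≈ 0.1396.

0.1396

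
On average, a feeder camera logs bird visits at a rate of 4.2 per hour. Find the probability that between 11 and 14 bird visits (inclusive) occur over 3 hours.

Over the interval, μ = 4.2 × 3 = 12.6 (3 hours).
P(11 ≤ N ≤ 14) = Σ_{j=11}^{14} e^(−12.6) · 12.6^j/j! ≈ 0.4276.

0.4276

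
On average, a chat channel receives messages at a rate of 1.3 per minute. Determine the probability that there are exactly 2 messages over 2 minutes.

Over the interval, μ = 1.3 × 2 = 2.6 (2 minutes).
P(N = 2) = e^(−μ) μ^2/2! = e^(−2.6) · 2.6^2/2 ≈ 0.2510.

0.2510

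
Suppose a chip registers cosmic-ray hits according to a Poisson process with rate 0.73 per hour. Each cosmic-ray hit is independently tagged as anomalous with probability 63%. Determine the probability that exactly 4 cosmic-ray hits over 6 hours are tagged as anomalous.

Thinning: the cosmic-ray hits that are tagged as anomalous themselves form a Poisson process with rate 0.63 × 0.73 = 0.4599 per hour.
Over the interval, μ = 0.4599 × 6 = 2.7594 (6 hours).
P(N = 4) = e^(−2.7594) · 2.7594^4/4! ≈ 0.1530.

0.1530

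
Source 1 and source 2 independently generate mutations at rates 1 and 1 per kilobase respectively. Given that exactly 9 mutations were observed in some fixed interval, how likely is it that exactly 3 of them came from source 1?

0.1641

Given the total, each event is independently from source 1 with probability p = λ_1/(λ_1+λ_2) = 1/2 = 0.5000.
So K ~ Binomial(9, 1/2): P(K = 3) = C(9,3) · (1/2)^3 · (1/2)^6 ≈ 0.1641.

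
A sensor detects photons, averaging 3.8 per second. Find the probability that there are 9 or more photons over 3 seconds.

Over the interval, μ = 3.8 × 3 = 11.4 (3 seconds).
P(N ≥ 9) = 1 − P(N ≤ 8) = 1 − Σ_{j=0}^{8} e^(−μ) μ^j/j! ≈ 0.8016.

0.8016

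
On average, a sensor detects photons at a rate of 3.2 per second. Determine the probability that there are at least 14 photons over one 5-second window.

0.7255

Over the interval, μ = 3.2 × 5 = 16 (a 5-second window = 5 seconds).
P(N ≥ 14) = 1 − P(N ≤ 13) = 1 − Σ_{j=0}^{13} e^(−μ) μ^j/j! ≈ 0.7255.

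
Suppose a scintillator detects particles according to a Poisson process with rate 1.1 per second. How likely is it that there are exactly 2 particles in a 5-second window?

Over the interval, μ = 1.1 × 5 = 5.5 (a 5-second window = 5 seconds).
P(N = 2) = e^(−μ) μ^2/2! = e^(−5.5) · 5.5^2/2 ≈ 0.0618.

0.0618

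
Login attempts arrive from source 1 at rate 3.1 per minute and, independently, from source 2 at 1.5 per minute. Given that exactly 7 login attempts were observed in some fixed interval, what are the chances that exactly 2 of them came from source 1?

Given the total, each event is independently from source 1 with probability p = λ_1/(λ_1+λ_2) = 3.1/4.6 ≈ 0.6739.
So K ~ Binomial(7, 3.1/4.6): P(K = 2) = C(7,2) · (3.1/4.6)^2 · (1.5/4.6)^5 ≈ 0.0352.

0.0352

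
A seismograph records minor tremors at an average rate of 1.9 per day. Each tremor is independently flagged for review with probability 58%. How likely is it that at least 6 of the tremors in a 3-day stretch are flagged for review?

0.1178

Thinning: the tremors that are flagged for review themselves form a Poisson process with rate 0.58 × 1.9 = 1.102 per day.
Over the interval, μ = 1.102 × 3 = 3.306 (a 3-day stretch = 3 days).
P(N ≥ 6) = 1 − P(N ≤ 5) ≈ 0.1178.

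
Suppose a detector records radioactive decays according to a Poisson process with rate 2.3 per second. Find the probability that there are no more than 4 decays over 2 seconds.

0.5132

Over the interval, μ = 2.3 × 2 = 4.6 (2 seconds).
P(N ≤ 4) = Σ_{j=0}^{4} e^(−μ) μ^j/j! ≈ 0.5132.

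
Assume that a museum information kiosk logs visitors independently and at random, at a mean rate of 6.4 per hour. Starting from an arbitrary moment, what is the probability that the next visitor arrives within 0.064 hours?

Inter-arrival times are exponential with rate λ = 6.4 per hour.
P(T ≤ 0.064) = 1 − e^(−λt) = 1 − e^(−6.4 × 0.064) = 1 − e^(−0.4096) ≈ 0.3361.

0.3361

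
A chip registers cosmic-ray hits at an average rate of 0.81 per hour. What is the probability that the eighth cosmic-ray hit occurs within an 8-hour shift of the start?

0.3243

Over the interval, μ = 0.81 × 8 = 6.48 (an 8-hour shift = 8 hours).
The eighth arrival falls in the interval iff at least 8 events occur there: P(S_8 ≤ t) = P(N ≥ 8) = 1 − P(N ≤ 7) ≈ 0.3243.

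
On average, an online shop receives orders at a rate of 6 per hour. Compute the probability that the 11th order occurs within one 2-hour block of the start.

0.6528

Over the interval, μ = 6 × 2 = 12 (a 2-hour block = 2 hours).
The 11th arrival falls in the interval iff at least 11 events occur there: P(S_11 ≤ t) = P(N ≥ 11) = 1 − P(N ≤ 10) ≈ 0.6528.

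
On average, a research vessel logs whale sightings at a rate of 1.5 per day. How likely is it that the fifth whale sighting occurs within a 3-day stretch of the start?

Over the interval, μ = 1.5 × 3 = 4.5 (a 3-day stretch = 3 days).
The fifth arrival falls in the interval iff at least 5 events occur there: P(S_5 ≤ t) = P(N ≥ 5) = 1 − P(N ≤ 4) ≈ 0.4679.

0.4679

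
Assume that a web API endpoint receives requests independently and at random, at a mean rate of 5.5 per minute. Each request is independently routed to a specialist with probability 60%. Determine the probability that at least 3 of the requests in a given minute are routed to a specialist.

Thinning: the requests that are routed to a specialist themselves form a Poisson process with rate 0.6 × 5.5 = 3.3 per minute.
So μ = 3.3.
P(N ≥ 3) = 1 − P(N ≤ 2) ≈ 0.6406.

0.6406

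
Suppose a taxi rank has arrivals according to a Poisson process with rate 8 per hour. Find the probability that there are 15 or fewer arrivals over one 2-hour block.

0.4667

Over the interval, μ = 8 × 2 = 16 (a 2-hour block = 2 hours).
P(N ≤ 15) = Σ_{j=0}^{15} e^(−μ) μ^j/j! ≈ 0.4667.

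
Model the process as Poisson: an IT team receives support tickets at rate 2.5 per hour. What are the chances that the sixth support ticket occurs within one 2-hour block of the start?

0.3840

Over the interval, μ = 2.5 × 2 = 5 (a 2-hour block = 2 hours).
The sixth arrival falls in the interval iff at least 6 events occur there: P(S_6 ≤ t) = P(N ≥ 6) = 1 − P(N ≤ 5) ≈ 0.3840.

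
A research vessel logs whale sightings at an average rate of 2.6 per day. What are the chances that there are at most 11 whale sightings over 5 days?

0.3532

Over the interval, μ = 2.6 × 5 = 13 (5 days).
P(N ≤ 11) = Σ_{j=0}^{11} e^(−μ) μ^j/j! ≈ 0.3532.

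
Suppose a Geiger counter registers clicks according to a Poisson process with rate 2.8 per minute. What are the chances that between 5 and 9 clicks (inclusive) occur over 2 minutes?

Over the interval, μ = 2.8 × 2 = 5.6 (2 minutes).
P(5 ≤ N ≤ 9) = Σ_{j=5}^{9} e^(−5.6) · 5.6^j/j! ≈ 0.5987.

0.5987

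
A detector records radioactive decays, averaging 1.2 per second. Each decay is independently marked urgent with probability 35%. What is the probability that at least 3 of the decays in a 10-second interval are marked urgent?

Thinning: the decays that are marked urgent themselves form a Poisson process with rate 0.35 × 1.2 = 0.42 per second.
Over the interval, μ = 0.42 × 10 = 4.2 (a 10-second interval = 10 seconds).
P(N ≥ 3) = 1 − P(N ≤ 2) ≈ 0.7898.

0.7898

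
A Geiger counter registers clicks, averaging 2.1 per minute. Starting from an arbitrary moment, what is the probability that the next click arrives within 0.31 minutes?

Inter-arrival times are exponential with rate λ = 2.1 per minute.
P(T ≤ 0.31) = 1 − e^(−λt) = 1 − e^(−2.1 × 0.31) = 1 − e^(−0.651) ≈ 0.4785.

0.4785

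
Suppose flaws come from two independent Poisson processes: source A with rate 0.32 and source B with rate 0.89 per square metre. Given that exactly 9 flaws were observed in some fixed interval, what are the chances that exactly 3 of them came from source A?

0.2460

Given the total, each event is independently from source A with probability p = λ_A/(λ_A+λ_B) = 0.32/1.21 ≈ 0.2645.
So K ~ Binomial(9, 0.32/1.21): P(K = 3) = C(9,3) · (0.32/1.21)^3 · (0.89/1.21)^6 ≈ 0.2460.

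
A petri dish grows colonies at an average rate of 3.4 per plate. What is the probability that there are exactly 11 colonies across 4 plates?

Over the interval, μ = 3.4 × 4 = 13.6 (4 plates).
P(N = 11) = e^(−μ) μ^11/11! = e^(−13.6) · 13.6^11/39916800 ≈ 0.0915.

0.0915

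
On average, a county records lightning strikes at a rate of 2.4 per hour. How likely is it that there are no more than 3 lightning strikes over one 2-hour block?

0.2942

Over the interval, μ = 2.4 × 2 = 4.8 (a 2-hour block = 2 hours).
P(N ≤ 3) = Σ_{j=0}^{3} e^(−μ) μ^j/j! ≈ 0.2942.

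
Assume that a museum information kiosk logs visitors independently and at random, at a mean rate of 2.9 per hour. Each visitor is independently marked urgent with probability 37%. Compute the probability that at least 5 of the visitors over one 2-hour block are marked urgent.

Thinning: the visitors that are marked urgent themselves form a Poisson process with rate 0.37 × 2.9 = 1.073 per hour.
Over the interval, μ = 1.073 × 2 = 2.146 (a 2-hour block = 2 hours).
P(N ≥ 5) = 1 − P(N ≤ 4) ≈ 0.0668.

0.0668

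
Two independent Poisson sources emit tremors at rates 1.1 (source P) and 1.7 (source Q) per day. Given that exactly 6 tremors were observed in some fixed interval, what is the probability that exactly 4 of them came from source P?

Given the total, each event is independently from source P with probability p = λ_P/(λ_P+λ_Q) = 1.1/2.8 ≈ 0.3929.
So K ~ Binomial(6, 1.1/2.8): P(K = 4) = C(6,4) · (1.1/2.8)^4 · (1.7/2.8)^2 ≈ 0.1317.

0.1317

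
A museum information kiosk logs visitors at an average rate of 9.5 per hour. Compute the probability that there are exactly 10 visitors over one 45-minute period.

0.0748

Over the interval, μ = 9.5 × 0.75 = 7.125 (a 45-minute period = 0.75 hours).
P(N = 10) = e^(−μ) μ^10/10! = e^(−7.125) · 7.125^10/3628800 ≈ 0.0748.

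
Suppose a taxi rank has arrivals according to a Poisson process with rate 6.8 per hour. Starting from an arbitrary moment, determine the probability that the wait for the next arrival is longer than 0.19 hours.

0.2747

The wait for the next event is exponential with rate λ = 6.8 per hour.
P(T > 0.19) = e^(−λt) = e^(−6.8 × 0.19) = e^(−1.292) ≈ 0.2747.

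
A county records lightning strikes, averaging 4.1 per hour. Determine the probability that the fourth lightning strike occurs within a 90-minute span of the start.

0.8617

Over the interval, μ = 4.1 × 1.5 = 6.15 (a 90-minute span = 1.5 hours).
The fourth arrival falls in the interval iff at least 4 events occur there: P(S_4 ≤ t) = P(N ≥ 4) = 1 − P(N ≤ 3) ≈ 0.8617.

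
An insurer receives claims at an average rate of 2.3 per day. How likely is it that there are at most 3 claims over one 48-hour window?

Over the interval, μ = 2.3 × 2 = 4.6 (a 48-hour window = 2 days).
P(N ≤ 3) = Σ_{j=0}^{3} e^(−μ) μ^j/j! ≈ 0.3257.

0.3257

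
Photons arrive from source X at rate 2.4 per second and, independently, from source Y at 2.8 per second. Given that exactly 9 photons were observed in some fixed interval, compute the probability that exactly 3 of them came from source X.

Given the total, each event is independently from source X with probability p = λ_X/(λ_X+λ_Y) = 2.4/5.2 ≈ 0.4615.
So K ~ Binomial(9, 2.4/5.2): P(K = 3) = C(9,3) · (2.4/5.2)^3 · (2.8/5.2)^6 ≈ 0.2013.

0.2013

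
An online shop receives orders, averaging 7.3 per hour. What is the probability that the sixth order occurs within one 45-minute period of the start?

0.4668

Over the interval, μ = 7.3 × 0.75 = 5.475 (a 45-minute period = 0.75 hours).
The sixth arrival falls in the interval iff at least 6 events occur there: P(S_6 ≤ t) = P(N ≥ 6) = 1 − P(N ≤ 5) ≈ 0.4668.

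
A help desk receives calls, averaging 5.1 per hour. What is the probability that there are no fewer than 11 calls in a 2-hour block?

0.4420

Over the interval, μ = 5.1 × 2 = 10.2 (a 2-hour block = 2 hours).
P(N ≥ 11) = 1 − P(N ≤ 10) = 1 − Σ_{j=0}^{10} e^(−μ) μ^j/j! ≈ 0.4420.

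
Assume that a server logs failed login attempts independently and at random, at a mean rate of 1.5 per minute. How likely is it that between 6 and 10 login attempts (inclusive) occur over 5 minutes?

Over the interval, μ = 1.5 × 5 = 7.5 (5 minutes).
P(6 ≤ N ≤ 10) = Σ_{j=6}^{10} e^(−7.5) · 7.5^j/j! ≈ 0.6208.

0.6208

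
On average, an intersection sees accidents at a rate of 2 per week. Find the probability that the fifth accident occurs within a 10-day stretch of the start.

Over the interval, μ = 2 × 10/7 ≈ 2.85714 (a 10-day stretch = 10/7 weeks).
The fifth arrival falls in the interval iff at least 5 events occur there: P(S_5 ≤ t) = P(N ≥ 5) = 1 − P(N ≤ 4) ≈ 0.1613.

0.1613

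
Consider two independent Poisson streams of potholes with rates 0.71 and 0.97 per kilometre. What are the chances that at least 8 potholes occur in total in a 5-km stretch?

0.6013

Independent Poisson processes superpose: combined rate λ = 0.71 + 0.97 = 1.68 per kilometre.
Over the interval, μ = 1.68 × 5 = 8.4 (a 5-km stretch = 5 kilometres).
P(N ≥ 8) = 1 − P(N ≤ 7) ≈ 0.6013.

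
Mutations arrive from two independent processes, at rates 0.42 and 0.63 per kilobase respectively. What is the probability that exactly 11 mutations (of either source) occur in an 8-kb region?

0.0828

Independent Poisson processes superpose: combined rate λ = 0.42 + 0.63 = 1.05 per kilobase.
Over the interval, μ = 1.05 × 8 = 8.4 (an 8-kb region = 8 kilobases).
P(N = 11) = e^(−8.4) · 8.4^11/11! ≈ 0.0828.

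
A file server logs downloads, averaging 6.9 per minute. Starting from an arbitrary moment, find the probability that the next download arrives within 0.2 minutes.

Inter-arrival times are exponential with rate λ = 6.9 per minute.
P(T ≤ 0.2) = 1 − e^(−λt) = 1 − e^(−6.9 × 0.2) = 1 − e^(−1.38) ≈ 0.7484.

0.7484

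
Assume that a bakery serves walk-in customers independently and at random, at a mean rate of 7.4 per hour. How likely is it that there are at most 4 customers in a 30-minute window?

0.6872

Over the interval, μ = 7.4 × 0.5 = 3.7 (a 30-minute window = 0.5 hours).
P(N ≤ 4) = Σ_{j=0}^{4} e^(−μ) μ^j/j! ≈ 0.6872.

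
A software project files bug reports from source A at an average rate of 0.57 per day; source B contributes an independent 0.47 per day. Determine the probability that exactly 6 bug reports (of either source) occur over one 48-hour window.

0.0141

Independent Poisson processes superpose: combined rate λ = 0.57 + 0.47 = 1.04 per day.
Over the interval, μ = 1.04 × 2 = 2.08 (a 48-hour window = 2 days).
P(N = 6) = e^(−2.08) · 2.08^6/6! ≈ 0.0141.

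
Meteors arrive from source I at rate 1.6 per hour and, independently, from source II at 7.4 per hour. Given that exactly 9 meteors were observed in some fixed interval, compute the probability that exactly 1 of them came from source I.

Given the total, each event is independently from source I with probability p = λ_I/(λ_I+λ_II) = 1.6/9 ≈ 0.1778.
So K ~ Binomial(9, 1.6/9): P(K = 1) = C(9,1) · (1.6/9)^1 · (7.4/9)^8 ≈ 0.3342.

0.3342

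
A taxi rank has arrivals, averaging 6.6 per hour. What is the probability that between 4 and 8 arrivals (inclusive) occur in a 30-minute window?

0.4127

Over the interval, μ = 6.6 × 0.5 = 3.3 (a 30-minute window = 0.5 hours).
P(4 ≤ N ≤ 8) = Σ_{j=4}^{8} e^(−3.3) · 3.3^j/j! ≈ 0.4127.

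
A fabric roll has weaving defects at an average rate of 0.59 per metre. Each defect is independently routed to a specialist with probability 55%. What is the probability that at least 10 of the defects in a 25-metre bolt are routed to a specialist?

Thinning: the defects that are routed to a specialist themselves form a Poisson process with rate 0.55 × 0.59 = 0.3245 per metre.
Over the interval, μ = 0.3245 × 25 = 8.1125 (a 25-metre bolt = 25 metres).
P(N ≥ 10) = 1 − P(N ≤ 9) ≈ 0.2974.

0.2974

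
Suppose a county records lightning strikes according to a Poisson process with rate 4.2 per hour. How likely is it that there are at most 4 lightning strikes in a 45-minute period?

0.7895

Over the interval, μ = 4.2 × 0.75 = 3.15 (a 45-minute period = 0.75 hours).
P(N ≤ 4) = Σ_{j=0}^{4} e^(−μ) μ^j/j! ≈ 0.7895.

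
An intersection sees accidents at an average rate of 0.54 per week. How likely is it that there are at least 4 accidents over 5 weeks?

0.2859

Over the interval, μ = 0.54 × 5 = 2.7 (5 weeks).
P(N ≥ 4) = 1 − P(N ≤ 3) = 1 − Σ_{j=0}^{3} e^(−μ) μ^j/j! ≈ 0.2859.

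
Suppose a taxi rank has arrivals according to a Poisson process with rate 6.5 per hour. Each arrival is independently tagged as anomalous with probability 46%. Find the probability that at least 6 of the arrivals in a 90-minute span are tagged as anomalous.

0.2945

Thinning: the arrivals that are tagged as anomalous themselves form a Poisson process with rate 0.46 × 6.5 = 2.99 per hour.
Over the interval, μ = 2.99 × 1.5 = 4.485 (a 90-minute span = 1.5 hours).
P(N ≥ 6) = 1 − P(N ≤ 5) ≈ 0.2945.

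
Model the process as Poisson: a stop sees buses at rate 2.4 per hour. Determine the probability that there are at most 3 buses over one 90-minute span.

Over the interval, μ = 2.4 × 1.5 = 3.6 (a 90-minute span = 1.5 hours).
P(N ≤ 3) = Σ_{j=0}^{3} e^(−μ) μ^j/j! ≈ 0.5152.

0.5152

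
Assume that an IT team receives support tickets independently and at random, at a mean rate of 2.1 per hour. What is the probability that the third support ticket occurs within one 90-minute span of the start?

Over the interval, μ = 2.1 × 1.5 = 3.15 (a 90-minute span = 1.5 hours).
The third arrival falls in the interval iff at least 3 events occur there: P(S_3 ≤ t) = P(N ≥ 3) = 1 − P(N ≤ 2) ≈ 0.6096.

0.6096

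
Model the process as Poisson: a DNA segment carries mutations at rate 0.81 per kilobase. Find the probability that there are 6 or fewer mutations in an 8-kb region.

Over the interval, μ = 0.81 × 8 = 6.48 (an 8-kb region = 8 kilobases).
P(N ≤ 6) = Σ_{j=0}^{6} e^(−μ) μ^j/j! ≈ 0.5297.

0.5297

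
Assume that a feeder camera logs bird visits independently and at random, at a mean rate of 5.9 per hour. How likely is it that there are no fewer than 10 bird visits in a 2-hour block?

0.7397

Over the interval, μ = 5.9 × 2 = 11.8 (a 2-hour block = 2 hours).
P(N ≥ 10) = 1 − P(N ≤ 9) = 1 − Σ_{j=0}^{9} e^(−μ) μ^j/j! ≈ 0.7397.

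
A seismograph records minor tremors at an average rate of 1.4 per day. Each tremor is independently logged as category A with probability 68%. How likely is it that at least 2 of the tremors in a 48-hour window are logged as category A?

Thinning: the tremors that are logged as category A themselves form a Poisson process with rate 0.68 × 1.4 = 0.952 per day.
Over the interval, μ = 0.952 × 2 = 1.904 (a 48-hour window = 2 days).
P(N ≥ 2) = 1 − P(N ≤ 1) ≈ 0.5674.

0.5674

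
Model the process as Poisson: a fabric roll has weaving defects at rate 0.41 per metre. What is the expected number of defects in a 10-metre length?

E[N] = λt = 0.41 × 10 = 4.1 (a 10-metre length = 10 metres).

4.1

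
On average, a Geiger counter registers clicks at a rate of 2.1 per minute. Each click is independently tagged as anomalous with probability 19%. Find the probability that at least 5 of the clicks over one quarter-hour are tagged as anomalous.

0.7129

Thinning: the clicks that are tagged as anomalous themselves form a Poisson process with rate 0.19 × 2.1 = 0.399 per minute.
Over the interval, μ = 0.399 × 15 = 5.985 (a quarter-hour = 15 minutes).
P(N ≥ 5) = 1 − P(N ≤ 4) ≈ 0.7129.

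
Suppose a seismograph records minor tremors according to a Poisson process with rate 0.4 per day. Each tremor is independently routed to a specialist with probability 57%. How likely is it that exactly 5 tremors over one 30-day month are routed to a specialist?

Thinning: the tremors that are routed to a specialist themselves form a Poisson process with rate 0.57 × 0.4 = 0.228 per day.
Over the interval, μ = 0.228 × 30 = 6.84 (a 30-day month = 30 days).
P(N = 5) = e^(−6.84) · 6.84^5/5! ≈ 0.1335.

0.1335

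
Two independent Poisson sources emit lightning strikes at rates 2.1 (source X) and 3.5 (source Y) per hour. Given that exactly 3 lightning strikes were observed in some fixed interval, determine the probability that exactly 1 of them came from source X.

0.4395

Given the total, each event is independently from source X with probability p = λ_X/(λ_X+λ_Y) = 2.1/5.6 = 0.3750.
So K ~ Binomial(3, 2.1/5.6): P(K = 1) = C(3,1) · (2.1/5.6)^1 · (3.5/5.6)^2 ≈ 0.4395.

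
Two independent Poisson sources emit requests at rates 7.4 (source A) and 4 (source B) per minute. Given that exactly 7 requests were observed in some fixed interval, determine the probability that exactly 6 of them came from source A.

Given the total, each event is independently from source A with probability p = λ_A/(λ_A+λ_B) = 7.4/11.4 ≈ 0.6491.
So K ~ Binomial(7, 7.4/11.4): P(K = 6) = C(7,6) · (7.4/11.4)^6 · (4/11.4)^1 ≈ 0.1837.

0.1837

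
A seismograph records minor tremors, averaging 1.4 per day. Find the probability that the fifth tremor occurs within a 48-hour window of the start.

Over the interval, μ = 1.4 × 2 = 2.8 (a 48-hour window = 2 days).
The fifth arrival falls in the interval iff at least 5 events occur there: P(S_5 ≤ t) = P(N ≥ 5) = 1 − P(N ≤ 4) ≈ 0.1523.

0.1523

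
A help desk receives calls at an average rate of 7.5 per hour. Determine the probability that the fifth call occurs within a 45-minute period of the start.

0.6616

Over the interval, μ = 7.5 × 0.75 = 5.625 (a 45-minute period = 0.75 hours).
The fifth arrival falls in the interval iff at least 5 events occur there: P(S_5 ≤ t) = P(N ≥ 5) = 1 − P(N ≤ 4) ≈ 0.6616.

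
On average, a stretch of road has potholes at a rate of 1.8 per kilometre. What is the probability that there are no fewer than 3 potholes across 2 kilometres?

Over the interval, μ = 1.8 × 2 = 3.6 (2 kilometres).
P(N ≥ 3) = 1 − P(N ≤ 2) = 1 − Σ_{j=0}^{2} e^(−μ) μ^j/j! ≈ 0.6973.

0.6973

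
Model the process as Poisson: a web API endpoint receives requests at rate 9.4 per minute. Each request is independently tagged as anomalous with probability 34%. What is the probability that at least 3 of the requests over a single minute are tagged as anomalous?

0.6193

Thinning: the requests that are tagged as anomalous themselves form a Poisson process with rate 0.34 × 9.4 = 3.196 per minute.
So μ = 3.196.
P(N ≥ 3) = 1 − P(N ≤ 2) ≈ 0.6193.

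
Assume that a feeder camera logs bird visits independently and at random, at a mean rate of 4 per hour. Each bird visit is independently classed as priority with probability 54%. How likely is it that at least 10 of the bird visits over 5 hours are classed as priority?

0.6374

Thinning: the bird visits that are classed as priority themselves form a Poisson process with rate 0.54 × 4 = 2.16 per hour.
Over the interval, μ = 2.16 × 5 = 10.8 (5 hours).
P(N ≥ 10) = 1 − P(N ≤ 9) ≈ 0.6374.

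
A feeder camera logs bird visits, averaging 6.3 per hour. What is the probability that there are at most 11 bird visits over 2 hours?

0.3950

Over the interval, μ = 6.3 × 2 = 12.6 (2 hours).
P(N ≤ 11) = Σ_{j=0}^{11} e^(−μ) μ^j/j! ≈ 0.3950.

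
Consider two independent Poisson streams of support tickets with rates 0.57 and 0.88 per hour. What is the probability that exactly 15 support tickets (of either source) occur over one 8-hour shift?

0.0649

Independent Poisson processes superpose: combined rate λ = 0.57 + 0.88 = 1.45 per hour.
Over the interval, μ = 1.45 × 8 = 11.6 (an 8-hour shift = 8 hours).
P(N = 15) = e^(−11.6) · 11.6^15/15! ≈ 0.0649.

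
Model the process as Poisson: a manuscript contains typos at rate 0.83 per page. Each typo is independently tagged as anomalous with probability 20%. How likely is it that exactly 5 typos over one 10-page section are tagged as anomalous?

Thinning: the typos that are tagged as anomalous themselves form a Poisson process with rate 0.2 × 0.83 = 0.166 per page.
Over the interval, μ = 0.166 × 10 = 1.66 (a 10-page section = 10 pages).
P(N = 5) = e^(−1.66) · 1.66^5/5! ≈ 0.0200.

0.0200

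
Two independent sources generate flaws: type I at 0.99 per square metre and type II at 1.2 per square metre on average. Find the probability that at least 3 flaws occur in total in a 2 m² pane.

0.8125

Independent Poisson processes superpose: combined rate λ = 0.99 + 1.2 = 2.19 per square metre.
Over the interval, μ = 2.19 × 2 = 4.38 (a 2 m² pane = 2 square metres).
P(N ≥ 3) = 1 − P(N ≤ 2) ≈ 0.8125.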